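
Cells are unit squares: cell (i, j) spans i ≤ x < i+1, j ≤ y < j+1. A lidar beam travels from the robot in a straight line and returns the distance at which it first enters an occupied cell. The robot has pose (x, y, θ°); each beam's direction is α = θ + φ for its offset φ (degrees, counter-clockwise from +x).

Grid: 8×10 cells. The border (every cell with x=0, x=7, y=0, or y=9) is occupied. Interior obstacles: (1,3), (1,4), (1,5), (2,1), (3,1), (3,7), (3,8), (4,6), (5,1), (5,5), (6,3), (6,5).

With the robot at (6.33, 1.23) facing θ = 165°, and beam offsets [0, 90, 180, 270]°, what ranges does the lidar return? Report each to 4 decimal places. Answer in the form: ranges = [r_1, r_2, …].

beam 1: φ=0°, α=165°
  dir = (cos 165°, sin 165°) = (-0.9659, 0.2588); from cell (6,1)
  next x-line at t=0.3416, next y-line at t=2.9751; Δt_x=1.0353, Δt_y=3.8637
    x: enter (5,1) at t=0.3416 ← occupied
  → r_1 = 0.3416
beam 2: φ=90°, α=255°
  dir = (cos 255°, sin 255°) = (-0.2588, -0.9659); from cell (6,1)
  next x-line at t=1.2750, next y-line at t=0.2381; Δt_x=3.8637, Δt_y=1.0353
    y: enter (6,0) at t=0.2381 ← occupied
  → r_2 = 0.2381
beam 3: φ=180°, α=345°
  dir = (cos 345°, sin 345°) = (0.9659, -0.2588); from cell (6,1)
  next x-line at t=0.6936, next y-line at t=0.8887; Δt_x=1.0353, Δt_y=3.8637
    x: enter (7,1) at t=0.6936 ← occupied
  → r_3 = 0.6936
beam 4: φ=270°, α=75°
  dir = (cos 75°, sin 75°) = (0.2588, 0.9659); from cell (6,1)
  next x-line at t=2.5887, next y-line at t=0.7972; Δt_x=3.8637, Δt_y=1.0353
    y: enter (6,2) at t=0.7972
    y: enter (6,3) at t=1.8324 ← occupied
  → r_4 = 1.8324

ranges = [0.3416, 0.2381, 0.6936, 1.8324]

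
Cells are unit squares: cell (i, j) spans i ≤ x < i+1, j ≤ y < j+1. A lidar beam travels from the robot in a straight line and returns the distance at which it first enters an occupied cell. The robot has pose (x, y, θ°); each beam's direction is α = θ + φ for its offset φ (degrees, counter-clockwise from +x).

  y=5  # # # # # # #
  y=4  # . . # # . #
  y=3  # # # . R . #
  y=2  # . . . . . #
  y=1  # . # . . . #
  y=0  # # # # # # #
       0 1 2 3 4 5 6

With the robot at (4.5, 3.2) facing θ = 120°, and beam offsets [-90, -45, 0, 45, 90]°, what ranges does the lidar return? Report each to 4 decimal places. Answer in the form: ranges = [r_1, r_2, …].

beam 1: φ=-90°, α=30°
  direction (0.8660, 0.5000); cell (4,3); t to first gridline: x 0.5774, y 1.6000 (then +1.1547 / +2.0000)
    (5,3) via x @ 0.5774
    (5,4) via y @ 1.6000
    (6,4) via x @ 1.7321  # hit
  → r_1 = 1.7321
beam 2: φ=-45°, α=75°
  direction (0.2588, 0.9659); cell (4,3); t to first gridline: x 1.9319, y 0.8282 (then +3.8637 / +1.0353)
    (4,4) via y @ 0.8282  # hit
  → r_2 = 0.8282
beam 3: φ=0°, α=120°
  direction (-0.5000, 0.8660); cell (4,3); t to first gridline: x 1.0000, y 0.9238 (then +2.0000 / +1.1547)
    (4,4) via y @ 0.9238  # hit
  → r_3 = 0.9238
beam 4: φ=45°, α=165°
  direction (-0.9659, 0.2588); cell (4,3); t to first gridline: x 0.5176, y 3.0910 (then +1.0353 / +3.8637)
    (3,3) via x @ 0.5176
    (2,3) via x @ 1.5529  # hit
  → r_4 = 1.5529
beam 5: φ=90°, α=210°
  direction (-0.8660, -0.5000); cell (4,3); t to first gridline: x 0.5774, y 0.4000 (then +1.1547 / +2.0000)
    (4,2) via y @ 0.4000
    (3,2) via x @ 0.5774
    (2,2) via x @ 1.7321
    (2,1) via y @ 2.4000  # hit
  → r_5 = 2.4000

ranges = [1.7321, 0.8282, 0.9238, 1.5529, 2.4000]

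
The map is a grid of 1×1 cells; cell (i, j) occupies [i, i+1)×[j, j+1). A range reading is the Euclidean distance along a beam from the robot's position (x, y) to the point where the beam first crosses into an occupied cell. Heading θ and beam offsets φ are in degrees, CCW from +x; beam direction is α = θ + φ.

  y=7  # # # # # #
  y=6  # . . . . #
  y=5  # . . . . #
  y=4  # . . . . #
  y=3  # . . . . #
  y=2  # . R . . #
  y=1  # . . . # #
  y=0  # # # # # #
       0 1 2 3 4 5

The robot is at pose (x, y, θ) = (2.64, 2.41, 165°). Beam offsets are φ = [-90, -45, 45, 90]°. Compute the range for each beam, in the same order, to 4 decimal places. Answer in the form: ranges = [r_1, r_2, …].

beam 1: φ=-90°, α=75°
  d=(0.2588,0.9659)  start (2,2)  tX=1.3909 tY=0.6108  stride 1/|dx|=3.8637 1/|dy|=1.0353
    cross y-line → (2,3), t=0.6108
    cross x-line → (3,3), t=1.3909
    cross y-line → (3,4), t=1.6461
    cross y-line → (3,5), t=2.6814
    cross y-line → (3,6), t=3.7166
    cross y-line → (3,7), t=4.7519 (wall)
  → r_1 = 4.7519
beam 2: φ=-45°, α=120°
  d=(-0.5000,0.8660)  start (2,2)  tX=1.2800 tY=0.6813  stride 1/|dx|=2.0000 1/|dy|=1.1547
    cross y-line → (2,3), t=0.6813
    cross x-line → (1,3), t=1.2800
    cross y-line → (1,4), t=1.8360
    cross y-line → (1,5), t=2.9907
    cross x-line → (0,5), t=3.2800 (wall)
  → r_2 = 3.2800
beam 3: φ=45°, α=210°
  d=(-0.8660,-0.5000)  start (2,2)  tX=0.7390 tY=0.8200  stride 1/|dx|=1.1547 1/|dy|=2.0000
    cross x-line → (1,2), t=0.7390
    cross y-line → (1,1), t=0.8200
    cross x-line → (0,1), t=1.8937 (wall)
  → r_3 = 1.8937
beam 4: φ=90°, α=255°
  d=(-0.2588,-0.9659)  start (2,2)  tX=2.4728 tY=0.4245  stride 1/|dx|=3.8637 1/|dy|=1.0353
    cross y-line → (2,1), t=0.4245
    cross y-line → (2,0), t=1.4597 (wall)
  → r_4 = 1.4597

ranges = [4.7519, 3.2800, 1.8937, 1.4597]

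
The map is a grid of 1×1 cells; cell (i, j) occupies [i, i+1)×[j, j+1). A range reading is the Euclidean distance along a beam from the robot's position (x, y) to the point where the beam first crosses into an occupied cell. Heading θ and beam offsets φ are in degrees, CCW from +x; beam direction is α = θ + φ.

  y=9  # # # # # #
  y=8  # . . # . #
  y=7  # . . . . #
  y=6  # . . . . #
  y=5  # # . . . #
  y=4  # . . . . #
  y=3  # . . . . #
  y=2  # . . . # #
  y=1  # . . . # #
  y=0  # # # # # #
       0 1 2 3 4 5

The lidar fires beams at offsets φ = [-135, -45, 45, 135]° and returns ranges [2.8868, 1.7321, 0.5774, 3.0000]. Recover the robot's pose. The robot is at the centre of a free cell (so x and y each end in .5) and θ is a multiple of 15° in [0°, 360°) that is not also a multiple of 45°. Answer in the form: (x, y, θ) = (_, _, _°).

(x, y, θ) = (3.5, 2.5, 285°)

The pose lattice has 28·16 = 448 candidates. Test each by forward raycasting.
  (2.5, 3.5, 285°): beam 1 = 1.7321 ≠ 2.8868 ✗
  (4.5, 5.5, 255°): beam 2 = 4.0415 ≠ 1.7321 ✗
  (1.5, 1.5, 240°): beam 1 = 1.9319 ≠ 2.8868 ✗
  (4.5, 8.5, 75°): beam 1 = 1.0000 ≠ 2.8868 ✗
  …
  (3.5, 2.5, 285°): r_1=2.8868, r_2=1.7321, r_3=0.5774, r_4=3.0000 — all match ✓
Only this pose fits every beam.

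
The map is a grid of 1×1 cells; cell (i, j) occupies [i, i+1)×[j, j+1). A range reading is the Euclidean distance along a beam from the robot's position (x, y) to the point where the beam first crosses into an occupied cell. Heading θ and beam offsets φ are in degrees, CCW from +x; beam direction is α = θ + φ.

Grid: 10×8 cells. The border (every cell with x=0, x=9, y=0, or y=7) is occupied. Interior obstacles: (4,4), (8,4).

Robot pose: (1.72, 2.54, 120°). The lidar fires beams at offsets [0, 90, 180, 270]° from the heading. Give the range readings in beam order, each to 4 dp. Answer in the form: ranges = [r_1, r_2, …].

beam 1: φ=0°, α=120°
  dir = (cos 120°, sin 120°) = (-0.5000, 0.8660); from cell (1,2)
  next x-line at t=1.4400, next y-line at t=0.5312; Δt_x=2.0000, Δt_y=1.1547
    y: enter (1,3) at t=0.5312
    x: enter (0,3) at t=1.4400 ← occupied
  → r_1 = 1.4400
beam 2: φ=90°, α=210°
  dir = (cos 210°, sin 210°) = (-0.8660, -0.5000); from cell (1,2)
  next x-line at t=0.8314, next y-line at t=1.0800; Δt_x=1.1547, Δt_y=2.0000
    x: enter (0,2) at t=0.8314 ← occupied
  → r_2 = 0.8314
beam 3: φ=180°, α=300°
  dir = (cos 300°, sin 300°) = (0.5000, -0.8660); from cell (1,2)
  next x-line at t=0.5600, next y-line at t=0.6235; Δt_x=2.0000, Δt_y=1.1547
    x: enter (2,2) at t=0.5600
    y: enter (2,1) at t=0.6235
    y: enter (2,0) at t=1.7782 ← occupied
  → r_3 = 1.7782
beam 4: φ=270°, α=30°
  dir = (cos 30°, sin 30°) = (0.8660, 0.5000); from cell (1,2)
  next x-line at t=0.3233, next y-line at t=0.9200; Δt_x=1.1547, Δt_y=2.0000
    x: enter (2,2) at t=0.3233
    y: enter (2,3) at t=0.9200
    x: enter (3,3) at t=1.4780
    x: enter (4,3) at t=2.6327
    y: enter (4,4) at t=2.9200 ← occupied
  → r_4 = 2.9200

ranges = [1.4400, 0.8314, 1.7782, 2.9200]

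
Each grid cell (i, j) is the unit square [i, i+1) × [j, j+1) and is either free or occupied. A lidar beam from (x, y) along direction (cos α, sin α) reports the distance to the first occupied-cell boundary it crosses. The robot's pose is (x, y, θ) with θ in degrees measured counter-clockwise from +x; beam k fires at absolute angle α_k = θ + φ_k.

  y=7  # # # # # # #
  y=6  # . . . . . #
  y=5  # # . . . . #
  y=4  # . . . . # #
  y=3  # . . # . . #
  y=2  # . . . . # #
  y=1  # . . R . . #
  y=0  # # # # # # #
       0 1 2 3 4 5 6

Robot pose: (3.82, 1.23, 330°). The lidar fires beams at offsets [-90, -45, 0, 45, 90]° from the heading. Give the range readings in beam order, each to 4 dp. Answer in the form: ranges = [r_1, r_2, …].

ranges = [0.2656, 0.2381, 0.4600, 2.2569, 3.1985]

beam 1: φ=-90°, α=240°
  direction (-0.5000, -0.8660); cell (3,1); t to first gridline: x 1.6400, y 0.2656 (then +2.0000 / +1.1547)
    (3,0) via y @ 0.2656  # hit
  → r_1 = 0.2656
beam 2: φ=-45°, α=285°
  direction (0.2588, -0.9659); cell (3,1); t to first gridline: x 0.6955, y 0.2381 (then +3.8637 / +1.0353)
    (3,0) via y @ 0.2381  # hit
  → r_2 = 0.2381
beam 3: φ=0°, α=330°
  direction (0.8660, -0.5000); cell (3,1); t to first gridline: x 0.2078, y 0.4600 (then +1.1547 / +2.0000)
    (4,1) via x @ 0.2078
    (4,0) via y @ 0.4600  # hit
  → r_3 = 0.4600
beam 4: φ=45°, α=15°
  direction (0.9659, 0.2588); cell (3,1); t to first gridline: x 0.1863, y 2.9751 (then +1.0353 / +3.8637)
    (4,1) via x @ 0.1863
    (5,1) via x @ 1.2216
    (6,1) via x @ 2.2569  # hit
  → r_4 = 2.2569
beam 5: φ=90°, α=60°
  direction (0.5000, 0.8660); cell (3,1); t to first gridline: x 0.3600, y 0.8891 (then +2.0000 / +1.1547)
    (4,1) via x @ 0.3600
    (4,2) via y @ 0.8891
    (4,3) via y @ 2.0438
    (5,3) via x @ 2.3600
    (5,4) via y @ 3.1985  # hit
  → r_5 = 3.1985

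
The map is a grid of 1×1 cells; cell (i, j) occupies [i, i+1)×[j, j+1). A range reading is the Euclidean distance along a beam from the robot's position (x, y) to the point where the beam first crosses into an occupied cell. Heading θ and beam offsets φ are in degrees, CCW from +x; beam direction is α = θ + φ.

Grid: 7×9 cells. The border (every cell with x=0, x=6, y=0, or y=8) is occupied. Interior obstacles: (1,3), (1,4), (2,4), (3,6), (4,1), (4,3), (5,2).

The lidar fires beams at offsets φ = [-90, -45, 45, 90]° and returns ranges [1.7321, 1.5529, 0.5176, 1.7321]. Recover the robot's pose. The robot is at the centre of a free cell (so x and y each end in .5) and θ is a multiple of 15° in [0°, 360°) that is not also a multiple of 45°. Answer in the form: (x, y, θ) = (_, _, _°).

(x, y, θ) = (2.5, 6.5, 330°)

Enumerate (i+0.5, j+0.5, θ) over the 28 free cells and 16 admissible headings. For each, cast all 4 beams and compare to the given ranges.
  (1.5, 5.5, 210°): beam 1 = 1.0000 ≠ 1.7321 ✗
  (2.5, 3.5, 345°): beam 1 = 2.5882 ≠ 1.7321 ✗
  (1.5, 7.5, 30°): beam 1 = 2.8868 ≠ 1.7321 ✗
  (1.5, 7.5, 240°): beam 1 = 0.5774 ≠ 1.7321 ✗
  …
  (2.5, 6.5, 330°): r_1=1.7321, r_2=1.5529, r_3=0.5176, r_4=1.7321 — all match ✓
Only this pose fits every beam.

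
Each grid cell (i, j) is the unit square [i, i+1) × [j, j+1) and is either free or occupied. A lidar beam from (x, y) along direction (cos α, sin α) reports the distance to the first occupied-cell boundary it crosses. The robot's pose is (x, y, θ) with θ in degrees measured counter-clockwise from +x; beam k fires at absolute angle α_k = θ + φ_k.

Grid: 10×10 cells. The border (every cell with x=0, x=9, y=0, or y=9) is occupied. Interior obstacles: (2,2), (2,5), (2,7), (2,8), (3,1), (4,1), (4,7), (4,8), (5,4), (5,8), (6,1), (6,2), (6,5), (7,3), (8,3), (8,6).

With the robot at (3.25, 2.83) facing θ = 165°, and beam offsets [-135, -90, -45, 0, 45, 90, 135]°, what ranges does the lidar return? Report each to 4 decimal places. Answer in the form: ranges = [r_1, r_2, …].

ranges = [2.3400, 4.3171, 4.5000, 0.2588, 0.2887, 0.8593, 0.9584]

beam 1: φ=-135°, α=30°
  d=(0.8660,0.5000)  start (3,2)  tX=0.8660 tY=0.3400  stride 1/|dx|=1.1547 1/|dy|=2.0000
    cross y-line → (3,3), t=0.3400
    cross x-line → (4,3), t=0.8660
    cross x-line → (5,3), t=2.0207
    cross y-line → (5,4), t=2.3400 (wall)
  → r_1 = 2.3400
beam 2: φ=-90°, α=75°
  d=(0.2588,0.9659)  start (3,2)  tX=2.8978 tY=0.1760  stride 1/|dx|=3.8637 1/|dy|=1.0353
    cross y-line → (3,3), t=0.1760
    cross y-line → (3,4), t=1.2113
    cross y-line → (3,5), t=2.2465
    cross x-line → (4,5), t=2.8978
    cross y-line → (4,6), t=3.2818
    cross y-line → (4,7), t=4.3171 (wall)
  → r_2 = 4.3171
beam 3: φ=-45°, α=120°
  d=(-0.5000,0.8660)  start (3,2)  tX=0.5000 tY=0.1963  stride 1/|dx|=2.0000 1/|dy|=1.1547
    cross y-line → (3,3), t=0.1963
    cross x-line → (2,3), t=0.5000
    cross y-line → (2,4), t=1.3510
    cross x-line → (1,4), t=2.5000
    cross y-line → (1,5), t=2.5057
    cross y-line → (1,6), t=3.6604
    cross x-line → (0,6), t=4.5000 (wall)
  → r_3 = 4.5000
beam 4: φ=0°, α=165°
  d=(-0.9659,0.2588)  start (3,2)  tX=0.2588 tY=0.6568  stride 1/|dx|=1.0353 1/|dy|=3.8637
    cross x-line → (2,2), t=0.2588 (wall)
  → r_4 = 0.2588
beam 5: φ=45°, α=210°
  d=(-0.8660,-0.5000)  start (3,2)  tX=0.2887 tY=1.6600  stride 1/|dx|=1.1547 1/|dy|=2.0000
    cross x-line → (2,2), t=0.2887 (wall)
  → r_5 = 0.2887
beam 6: φ=90°, α=255°
  d=(-0.2588,-0.9659)  start (3,2)  tX=0.9659 tY=0.8593  stride 1/|dx|=3.8637 1/|dy|=1.0353
    cross y-line → (3,1), t=0.8593 (wall)
  → r_6 = 0.8593
beam 7: φ=135°, α=300°
  d=(0.5000,-0.8660)  start (3,2)  tX=1.5000 tY=0.9584  stride 1/|dx|=2.0000 1/|dy|=1.1547
    cross y-line → (3,1), t=0.9584 (wall)
  → r_7 = 0.9584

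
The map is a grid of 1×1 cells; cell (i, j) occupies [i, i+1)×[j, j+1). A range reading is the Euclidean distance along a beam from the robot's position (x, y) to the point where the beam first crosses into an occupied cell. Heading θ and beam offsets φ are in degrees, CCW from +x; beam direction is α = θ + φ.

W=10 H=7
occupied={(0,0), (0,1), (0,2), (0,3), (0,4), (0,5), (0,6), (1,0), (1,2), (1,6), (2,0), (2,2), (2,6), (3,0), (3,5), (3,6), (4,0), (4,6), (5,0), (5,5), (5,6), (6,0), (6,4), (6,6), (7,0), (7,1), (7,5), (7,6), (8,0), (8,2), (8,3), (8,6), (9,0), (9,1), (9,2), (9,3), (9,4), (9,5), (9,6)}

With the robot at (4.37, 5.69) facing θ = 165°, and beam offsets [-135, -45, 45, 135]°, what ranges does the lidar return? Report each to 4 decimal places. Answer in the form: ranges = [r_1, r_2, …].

ranges = [0.6200, 0.3580, 0.4272, 5.2600]

beam 1: φ=-135°, α=30°
  dir = (cos 30°, sin 30°) = (0.8660, 0.5000); from cell (4,5)
  next x-line at t=0.7275, next y-line at t=0.6200; Δt_x=1.1547, Δt_y=2.0000
    y: enter (4,6) at t=0.6200 ← occupied
  → r_1 = 0.6200
beam 2: φ=-45°, α=120°
  dir = (cos 120°, sin 120°) = (-0.5000, 0.8660); from cell (4,5)
  next x-line at t=0.7400, next y-line at t=0.3580; Δt_x=2.0000, Δt_y=1.1547
    y: enter (4,6) at t=0.3580 ← occupied
  → r_2 = 0.3580
beam 3: φ=45°, α=210°
  dir = (cos 210°, sin 210°) = (-0.8660, -0.5000); from cell (4,5)
  next x-line at t=0.4272, next y-line at t=1.3800; Δt_x=1.1547, Δt_y=2.0000
    x: enter (3,5) at t=0.4272 ← occupied
  → r_3 = 0.4272
beam 4: φ=135°, α=300°
  dir = (cos 300°, sin 300°) = (0.5000, -0.8660); from cell (4,5)
  next x-line at t=1.2600, next y-line at t=0.7967; Δt_x=2.0000, Δt_y=1.1547
    y: enter (4,4) at t=0.7967
    x: enter (5,4) at t=1.2600
    y: enter (5,3) at t=1.9514
    y: enter (5,2) at t=3.1061
    x: enter (6,2) at t=3.2600
    y: enter (6,1) at t=4.2608
    x: enter (7,1) at t=5.2600 ← occupied
  → r_4 = 5.2600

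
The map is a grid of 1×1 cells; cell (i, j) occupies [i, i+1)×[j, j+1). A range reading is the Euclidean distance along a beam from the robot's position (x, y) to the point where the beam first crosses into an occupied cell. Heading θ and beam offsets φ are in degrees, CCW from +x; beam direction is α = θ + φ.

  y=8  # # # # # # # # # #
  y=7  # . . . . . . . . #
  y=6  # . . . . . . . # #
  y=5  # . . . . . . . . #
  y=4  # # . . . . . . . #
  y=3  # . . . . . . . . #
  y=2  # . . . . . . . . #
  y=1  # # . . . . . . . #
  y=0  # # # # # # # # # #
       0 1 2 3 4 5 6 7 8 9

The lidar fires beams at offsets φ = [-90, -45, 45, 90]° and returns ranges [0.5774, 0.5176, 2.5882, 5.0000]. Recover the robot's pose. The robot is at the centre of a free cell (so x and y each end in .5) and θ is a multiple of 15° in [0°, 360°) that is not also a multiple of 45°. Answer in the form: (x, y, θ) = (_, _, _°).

Enumerate (i+0.5, j+0.5, θ) over the 53 free cells and 16 admissible headings. For each, cast all 4 beams and compare to the given ranges.
  (8.5, 3.5, 120°): beam 2 = 1.9319 ≠ 0.5176 ✗
  (8.5, 4.5, 105°): beam 1 = 0.5176 ≠ 0.5774 ✗
  (2.5, 7.5, 165°): beam 1 = 0.5176 ≠ 0.5774 ✗
  (5.5, 3.5, 330°): beam 1 = 2.8868 ≠ 0.5774 ✗
  …
  (6.5, 1.5, 330°): r_1=0.5774, r_2=0.5176, r_3=2.5882, r_4=5.0000 — all match ✓
Unique over the lattice → pose = (6.5, 1.5, 330°).

(x, y, θ) = (6.5, 1.5, 330°)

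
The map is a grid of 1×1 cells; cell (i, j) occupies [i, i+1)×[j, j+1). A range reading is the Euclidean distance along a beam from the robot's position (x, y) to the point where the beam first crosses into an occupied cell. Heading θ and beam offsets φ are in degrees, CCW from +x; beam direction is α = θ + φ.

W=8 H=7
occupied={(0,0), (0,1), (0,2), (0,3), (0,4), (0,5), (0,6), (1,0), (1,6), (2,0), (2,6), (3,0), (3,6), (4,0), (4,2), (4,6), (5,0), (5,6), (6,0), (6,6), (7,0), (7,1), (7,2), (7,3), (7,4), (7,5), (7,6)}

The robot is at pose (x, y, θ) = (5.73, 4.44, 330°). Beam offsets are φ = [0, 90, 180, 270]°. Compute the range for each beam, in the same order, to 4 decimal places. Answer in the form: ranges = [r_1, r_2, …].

ranges = [1.4665, 1.8013, 3.1200, 1.6628]

beam 1: φ=0°, α=330°
  direction (0.8660, -0.5000); cell (5,4); t to first gridline: x 0.3118, y 0.8800 (then +1.1547 / +2.0000)
    (6,4) via x @ 0.3118
    (6,3) via y @ 0.8800
    (7,3) via x @ 1.4665  # hit
  → r_1 = 1.4665
beam 2: φ=90°, α=60°
  direction (0.5000, 0.8660); cell (5,4); t to first gridline: x 0.5400, y 0.6466 (then +2.0000 / +1.1547)
    (6,4) via x @ 0.5400
    (6,5) via y @ 0.6466
    (6,6) via y @ 1.8013  # hit
  → r_2 = 1.8013
beam 3: φ=180°, α=150°
  direction (-0.8660, 0.5000); cell (5,4); t to first gridline: x 0.8429, y 1.1200 (then +1.1547 / +2.0000)
    (4,4) via x @ 0.8429
    (4,5) via y @ 1.1200
    (3,5) via x @ 1.9976
    (3,6) via y @ 3.1200  # hit
  → r_3 = 3.1200
beam 4: φ=270°, α=240°
  direction (-0.5000, -0.8660); cell (5,4); t to first gridline: x 1.4600, y 0.5081 (then +2.0000 / +1.1547)
    (5,3) via y @ 0.5081
    (4,3) via x @ 1.4600
    (4,2) via y @ 1.6628  # hit
  → r_4 = 1.6628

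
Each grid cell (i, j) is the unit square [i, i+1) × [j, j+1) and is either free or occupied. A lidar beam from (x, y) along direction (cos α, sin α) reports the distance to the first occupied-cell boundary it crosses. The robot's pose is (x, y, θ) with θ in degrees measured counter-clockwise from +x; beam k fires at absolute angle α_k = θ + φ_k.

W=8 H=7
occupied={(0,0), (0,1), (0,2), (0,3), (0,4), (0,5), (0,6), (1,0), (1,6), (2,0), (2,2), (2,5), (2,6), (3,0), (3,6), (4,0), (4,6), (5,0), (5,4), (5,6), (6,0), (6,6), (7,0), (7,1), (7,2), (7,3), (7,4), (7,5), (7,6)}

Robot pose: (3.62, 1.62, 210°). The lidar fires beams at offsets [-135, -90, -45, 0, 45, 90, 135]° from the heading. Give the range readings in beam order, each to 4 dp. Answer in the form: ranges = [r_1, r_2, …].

ranges = [4.5345, 1.2400, 1.4682, 1.2400, 0.6419, 0.7159, 2.3955]

beam 1: φ=-135°, α=75°
  d=(0.2588,0.9659)  start (3,1)  tX=1.4682 tY=0.3934  stride 1/|dx|=3.8637 1/|dy|=1.0353
    cross y-line → (3,2), t=0.3934
    cross y-line → (3,3), t=1.4287
    cross x-line → (4,3), t=1.4682
    cross y-line → (4,4), t=2.4640
    cross y-line → (4,5), t=3.4992
    cross y-line → (4,6), t=4.5345 (wall)
  → r_1 = 4.5345
beam 2: φ=-90°, α=120°
  d=(-0.5000,0.8660)  start (3,1)  tX=1.2400 tY=0.4388  stride 1/|dx|=2.0000 1/|dy|=1.1547
    cross y-line → (3,2), t=0.4388
    cross x-line → (2,2), t=1.2400 (wall)
  → r_2 = 1.2400
beam 3: φ=-45°, α=165°
  d=(-0.9659,0.2588)  start (3,1)  tX=0.6419 tY=1.4682  stride 1/|dx|=1.0353 1/|dy|=3.8637
    cross x-line → (2,1), t=0.6419
    cross y-line → (2,2), t=1.4682 (wall)
  → r_3 = 1.4682
beam 4: φ=0°, α=210°
  d=(-0.8660,-0.5000)  start (3,1)  tX=0.7159 tY=1.2400  stride 1/|dx|=1.1547 1/|dy|=2.0000
    cross x-line → (2,1), t=0.7159
    cross y-line → (2,0), t=1.2400 (wall)
  → r_4 = 1.2400
beam 5: φ=45°, α=255°
  d=(-0.2588,-0.9659)  start (3,1)  tX=2.3955 tY=0.6419  stride 1/|dx|=3.8637 1/|dy|=1.0353
    cross y-line → (3,0), t=0.6419 (wall)
  → r_5 = 0.6419
beam 6: φ=90°, α=300°
  d=(0.5000,-0.8660)  start (3,1)  tX=0.7600 tY=0.7159  stride 1/|dx|=2.0000 1/|dy|=1.1547
    cross y-line → (3,0), t=0.7159 (wall)
  → r_6 = 0.7159
beam 7: φ=135°, α=345°
  d=(0.9659,-0.2588)  start (3,1)  tX=0.3934 tY=2.3955  stride 1/|dx|=1.0353 1/|dy|=3.8637
    cross x-line → (4,1), t=0.3934
    cross x-line → (5,1), t=1.4287
    cross y-line → (5,0), t=2.3955 (wall)
  → r_7 = 2.3955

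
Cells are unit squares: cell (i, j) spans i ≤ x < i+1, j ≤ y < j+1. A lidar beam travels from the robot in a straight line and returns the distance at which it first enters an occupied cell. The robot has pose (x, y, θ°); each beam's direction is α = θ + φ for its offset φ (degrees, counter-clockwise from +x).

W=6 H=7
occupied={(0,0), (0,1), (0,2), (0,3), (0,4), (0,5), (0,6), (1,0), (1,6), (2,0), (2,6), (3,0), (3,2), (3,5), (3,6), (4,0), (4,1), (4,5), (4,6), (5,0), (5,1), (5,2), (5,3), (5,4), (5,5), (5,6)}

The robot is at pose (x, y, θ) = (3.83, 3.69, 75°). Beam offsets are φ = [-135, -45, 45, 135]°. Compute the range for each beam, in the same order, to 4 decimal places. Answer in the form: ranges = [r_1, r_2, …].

ranges = [1.9514, 1.3510, 1.5127, 3.2678]

beam 1: φ=-135°, α=300°
  direction (0.5000, -0.8660); cell (3,3); t to first gridline: x 0.3400, y 0.7967 (then +2.0000 / +1.1547)
    (4,3) via x @ 0.3400
    (4,2) via y @ 0.7967
    (4,1) via y @ 1.9514  # hit
  → r_1 = 1.9514
beam 2: φ=-45°, α=30°
  direction (0.8660, 0.5000); cell (3,3); t to first gridline: x 0.1963, y 0.6200 (then +1.1547 / +2.0000)
    (4,3) via x @ 0.1963
    (4,4) via y @ 0.6200
    (5,4) via x @ 1.3510  # hit
  → r_2 = 1.3510
beam 3: φ=45°, α=120°
  direction (-0.5000, 0.8660); cell (3,3); t to first gridline: x 1.6600, y 0.3580 (then +2.0000 / +1.1547)
    (3,4) via y @ 0.3580
    (3,5) via y @ 1.5127  # hit
  → r_3 = 1.5127
beam 4: φ=135°, α=210°
  direction (-0.8660, -0.5000); cell (3,3); t to first gridline: x 0.9584, y 1.3800 (then +1.1547 / +2.0000)
    (2,3) via x @ 0.9584
    (2,2) via y @ 1.3800
    (1,2) via x @ 2.1131
    (0,2) via x @ 3.2678  # hit
  → r_4 = 3.2678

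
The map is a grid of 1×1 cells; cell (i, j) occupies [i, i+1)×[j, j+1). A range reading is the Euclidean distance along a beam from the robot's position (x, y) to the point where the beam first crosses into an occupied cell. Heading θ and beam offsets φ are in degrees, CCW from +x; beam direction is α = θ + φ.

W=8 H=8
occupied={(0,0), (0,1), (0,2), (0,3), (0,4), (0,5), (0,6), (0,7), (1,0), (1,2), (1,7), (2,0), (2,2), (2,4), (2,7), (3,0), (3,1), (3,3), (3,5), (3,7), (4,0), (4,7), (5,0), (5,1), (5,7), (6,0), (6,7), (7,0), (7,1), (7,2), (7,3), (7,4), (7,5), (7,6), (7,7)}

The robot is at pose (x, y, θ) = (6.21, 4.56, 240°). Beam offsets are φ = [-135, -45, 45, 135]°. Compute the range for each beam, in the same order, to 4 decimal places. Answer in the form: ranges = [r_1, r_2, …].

ranges = [2.5261, 2.2880, 3.0523, 0.8179]

beam 1: φ=-135°, α=105°
  d=(-0.2588,0.9659)  start (6,4)  tX=0.8114 tY=0.4555  stride 1/|dx|=3.8637 1/|dy|=1.0353
    cross y-line → (6,5), t=0.4555
    cross x-line → (5,5), t=0.8114
    cross y-line → (5,6), t=1.4908
    cross y-line → (5,7), t=2.5261 (wall)
  → r_1 = 2.5261
beam 2: φ=-45°, α=195°
  d=(-0.9659,-0.2588)  start (6,4)  tX=0.2174 tY=2.1637  stride 1/|dx|=1.0353 1/|dy|=3.8637
    cross x-line → (5,4), t=0.2174
    cross x-line → (4,4), t=1.2527
    cross y-line → (4,3), t=2.1637
    cross x-line → (3,3), t=2.2880 (wall)
  → r_2 = 2.2880
beam 3: φ=45°, α=285°
  d=(0.2588,-0.9659)  start (6,4)  tX=3.0523 tY=0.5798  stride 1/|dx|=3.8637 1/|dy|=1.0353
    cross y-line → (6,3), t=0.5798
    cross y-line → (6,2), t=1.6150
    cross y-line → (6,1), t=2.6503
    cross x-line → (7,1), t=3.0523 (wall)
  → r_3 = 3.0523
beam 4: φ=135°, α=15°
  d=(0.9659,0.2588)  start (6,4)  tX=0.8179 tY=1.7000  stride 1/|dx|=1.0353 1/|dy|=3.8637
    cross x-line → (7,4), t=0.8179 (wall)
  → r_4 = 0.8179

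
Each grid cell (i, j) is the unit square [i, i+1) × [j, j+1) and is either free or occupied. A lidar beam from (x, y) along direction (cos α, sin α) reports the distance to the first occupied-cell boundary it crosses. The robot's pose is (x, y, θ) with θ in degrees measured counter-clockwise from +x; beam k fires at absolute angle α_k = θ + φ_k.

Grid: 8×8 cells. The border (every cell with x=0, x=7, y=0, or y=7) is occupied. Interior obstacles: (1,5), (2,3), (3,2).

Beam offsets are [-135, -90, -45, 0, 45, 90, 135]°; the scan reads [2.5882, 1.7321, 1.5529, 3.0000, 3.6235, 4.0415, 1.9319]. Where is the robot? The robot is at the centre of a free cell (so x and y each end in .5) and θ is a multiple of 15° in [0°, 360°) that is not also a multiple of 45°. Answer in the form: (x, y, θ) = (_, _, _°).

Enumerate (i+0.5, j+0.5, θ) over the 33 free cells and 16 admissible headings. For each, cast all 7 beams and compare to the given ranges.
  (2.5, 1.5, 345°): beam 1 = 1.0000 ≠ 2.5882 ✗
  (4.5, 6.5, 105°): beam 1 = 2.8868 ≠ 2.5882 ✗
  (4.5, 3.5, 345°): beam 1 = 1.0000 ≠ 2.5882 ✗
  …
  (5.5, 3.5, 60°): r_1=2.5882, r_2=1.7321, r_3=1.5529, r_4=3.0000, r_5=3.6235, r_6=4.0415, r_7=1.9319 — all match ✓
Only this pose fits every beam.

(x, y, θ) = (5.5, 3.5, 60°)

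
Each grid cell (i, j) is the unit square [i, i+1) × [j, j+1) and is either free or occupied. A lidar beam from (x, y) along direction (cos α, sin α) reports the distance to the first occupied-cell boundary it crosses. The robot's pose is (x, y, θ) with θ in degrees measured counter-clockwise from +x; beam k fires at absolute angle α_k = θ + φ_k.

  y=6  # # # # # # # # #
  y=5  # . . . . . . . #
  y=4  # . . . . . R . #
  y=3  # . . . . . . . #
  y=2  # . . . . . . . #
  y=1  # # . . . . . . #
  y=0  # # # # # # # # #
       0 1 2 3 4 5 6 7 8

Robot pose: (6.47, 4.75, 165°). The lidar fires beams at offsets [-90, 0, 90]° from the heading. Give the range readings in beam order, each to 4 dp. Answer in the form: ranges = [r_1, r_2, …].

beam 1: φ=-90°, α=75°
  dir = (cos 75°, sin 75°) = (0.2588, 0.9659); from cell (6,4)
  next x-line at t=2.0478, next y-line at t=0.2588; Δt_x=3.8637, Δt_y=1.0353
    y: enter (6,5) at t=0.2588
    y: enter (6,6) at t=1.2941 ← occupied
  → r_1 = 1.2941
beam 2: φ=0°, α=165°
  dir = (cos 165°, sin 165°) = (-0.9659, 0.2588); from cell (6,4)
  next x-line at t=0.4866, next y-line at t=0.9659; Δt_x=1.0353, Δt_y=3.8637
    x: enter (5,4) at t=0.4866
    y: enter (5,5) at t=0.9659
    x: enter (4,5) at t=1.5219
    x: enter (3,5) at t=2.5571
    x: enter (2,5) at t=3.5924
    x: enter (1,5) at t=4.6277
    y: enter (1,6) at t=4.8296 ← occupied
  → r_2 = 4.8296
beam 3: φ=90°, α=255°
  dir = (cos 255°, sin 255°) = (-0.2588, -0.9659); from cell (6,4)
  next x-line at t=1.8159, next y-line at t=0.7765; Δt_x=3.8637, Δt_y=1.0353
    y: enter (6,3) at t=0.7765
    y: enter (6,2) at t=1.8117
    x: enter (5,2) at t=1.8159
    y: enter (5,1) at t=2.8470
    y: enter (5,0) at t=3.8823 ← occupied
  → r_3 = 3.8823

ranges = [1.2941, 4.8296, 3.8823]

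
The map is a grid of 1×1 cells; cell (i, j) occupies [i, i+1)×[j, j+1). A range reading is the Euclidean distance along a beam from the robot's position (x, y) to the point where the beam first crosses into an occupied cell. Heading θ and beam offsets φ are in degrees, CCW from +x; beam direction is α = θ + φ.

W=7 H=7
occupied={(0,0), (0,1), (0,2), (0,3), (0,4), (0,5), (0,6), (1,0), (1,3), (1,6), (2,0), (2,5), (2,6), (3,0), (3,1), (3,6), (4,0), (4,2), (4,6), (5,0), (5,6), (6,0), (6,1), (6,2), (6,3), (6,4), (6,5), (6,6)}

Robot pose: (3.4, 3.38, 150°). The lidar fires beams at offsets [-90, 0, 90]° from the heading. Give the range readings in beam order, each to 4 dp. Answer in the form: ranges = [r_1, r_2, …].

beam 1: φ=-90°, α=60°
  cosα=0.5000 sinα=0.8660 | (3,3) | tMaxX 1.2000 tMaxY 0.7159 | tΔX 2.0000 tΔY 1.1547
    t=0.7159 [y] (3,4)
    t=1.2000 [x] (4,4)
    t=1.8706 [y] (4,5)
    t=3.0253 [y] (4,6) — stop
  → r_1 = 3.0253
beam 2: φ=0°, α=150°
  cosα=-0.8660 sinα=0.5000 | (3,3) | tMaxX 0.4619 tMaxY 1.2400 | tΔX 1.1547 tΔY 2.0000
    t=0.4619 [x] (2,3)
    t=1.2400 [y] (2,4)
    t=1.6166 [x] (1,4)
    t=2.7713 [x] (0,4) — stop
  → r_2 = 2.7713
beam 3: φ=90°, α=240°
  cosα=-0.5000 sinα=-0.8660 | (3,3) | tMaxX 0.8000 tMaxY 0.4388 | tΔX 2.0000 tΔY 1.1547
    t=0.4388 [y] (3,2)
    t=0.8000 [x] (2,2)
    t=1.5935 [y] (2,1)
    t=2.7482 [y] (2,0) — stop
  → r_3 = 2.7482

ranges = [3.0253, 2.7713, 2.7482]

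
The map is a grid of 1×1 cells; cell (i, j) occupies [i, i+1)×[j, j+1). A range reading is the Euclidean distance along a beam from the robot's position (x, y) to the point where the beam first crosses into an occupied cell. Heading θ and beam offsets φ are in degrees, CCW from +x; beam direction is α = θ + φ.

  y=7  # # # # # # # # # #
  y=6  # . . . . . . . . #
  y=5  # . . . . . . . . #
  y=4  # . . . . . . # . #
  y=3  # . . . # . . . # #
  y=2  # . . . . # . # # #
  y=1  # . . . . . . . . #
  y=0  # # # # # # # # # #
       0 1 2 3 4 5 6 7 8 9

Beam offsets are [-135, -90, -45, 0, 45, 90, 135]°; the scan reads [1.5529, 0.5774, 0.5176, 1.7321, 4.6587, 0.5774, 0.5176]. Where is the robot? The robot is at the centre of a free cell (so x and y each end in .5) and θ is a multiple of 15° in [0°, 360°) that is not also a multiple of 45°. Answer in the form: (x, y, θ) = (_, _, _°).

Enumerate (i+0.5, j+0.5, θ) over the 42 free cells and 16 admissible headings. For each, cast all 7 beams and compare to the given ranges.
  (1.5, 4.5, 330°): beam 1 = 0.5176 ≠ 1.5529 ✗
  (5.5, 3.5, 120°): beam 1 = 1.9319 ≠ 1.5529 ✗
  (8.5, 1.5, 240°): beam 1 = 0.5176 ≠ 1.5529 ✗
  (2.5, 2.5, 120°): beam 1 = 5.7956 ≠ 1.5529 ✗
  (5.5, 1.5, 120°): beam 1 = 1.9319 ≠ 1.5529 ✗
  …
  (6.5, 2.5, 60°): r_1=1.5529, r_2=0.5774, r_3=0.5176, r_4=1.7321, r_5=4.6587, r_6=0.5774, r_7=0.5176 — all match ✓
Unique over the lattice → pose = (6.5, 2.5, 60°).

(x, y, θ) = (6.5, 2.5, 60°)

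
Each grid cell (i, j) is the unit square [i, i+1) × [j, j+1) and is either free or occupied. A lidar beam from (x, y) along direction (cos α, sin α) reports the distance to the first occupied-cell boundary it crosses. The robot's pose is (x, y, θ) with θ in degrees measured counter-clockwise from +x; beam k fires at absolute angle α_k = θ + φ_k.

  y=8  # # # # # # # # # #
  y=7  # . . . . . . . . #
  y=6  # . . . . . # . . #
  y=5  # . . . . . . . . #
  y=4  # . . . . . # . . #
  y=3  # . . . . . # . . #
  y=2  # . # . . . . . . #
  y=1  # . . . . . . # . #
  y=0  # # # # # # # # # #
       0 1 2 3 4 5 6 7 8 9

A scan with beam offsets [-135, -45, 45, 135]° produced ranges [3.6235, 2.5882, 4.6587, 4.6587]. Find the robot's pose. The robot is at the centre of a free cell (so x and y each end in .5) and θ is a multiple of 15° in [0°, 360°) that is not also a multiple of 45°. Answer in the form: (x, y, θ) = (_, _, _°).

Enumerate (i+0.5, j+0.5, θ) over the 51 free cells and 16 admissible headings. For each, cast all 4 beams and compare to the given ranges.
  (8.5, 4.5, 330°): beam 1 = 1.5529 ≠ 3.6235 ✗
  (1.5, 3.5, 240°): beam 1 = 1.9319 ≠ 3.6235 ✗
  (4.5, 4.5, 195°): beam 1 = 4.0415 ≠ 3.6235 ✗
  (8.5, 3.5, 330°): beam 1 = 1.5529 ≠ 3.6235 ✗
  …
  (5.5, 5.5, 120°): r_1=3.6235, r_2=2.5882, r_3=4.6587, r_4=4.6587 — all match ✓
Only this pose fits every beam.

(x, y, θ) = (5.5, 5.5, 120°)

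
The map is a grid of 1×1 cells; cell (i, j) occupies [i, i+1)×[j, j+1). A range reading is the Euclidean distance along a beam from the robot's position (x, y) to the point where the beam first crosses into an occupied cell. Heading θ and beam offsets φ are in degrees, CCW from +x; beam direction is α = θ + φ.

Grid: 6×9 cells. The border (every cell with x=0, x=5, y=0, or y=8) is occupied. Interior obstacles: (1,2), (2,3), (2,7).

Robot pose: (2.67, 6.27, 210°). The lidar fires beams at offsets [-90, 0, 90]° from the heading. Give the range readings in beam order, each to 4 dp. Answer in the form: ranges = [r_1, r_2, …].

ranges = [0.8429, 1.9283, 4.6600]

beam 1: φ=-90°, α=120°
  dir = (cos 120°, sin 120°) = (-0.5000, 0.8660); from cell (2,6)
  next x-line at t=1.3400, next y-line at t=0.8429; Δt_x=2.0000, Δt_y=1.1547
    y: enter (2,7) at t=0.8429 ← occupied
  → r_1 = 0.8429
beam 2: φ=0°, α=210°
  dir = (cos 210°, sin 210°) = (-0.8660, -0.5000); from cell (2,6)
  next x-line at t=0.7736, next y-line at t=0.5400; Δt_x=1.1547, Δt_y=2.0000
    y: enter (2,5) at t=0.5400
    x: enter (1,5) at t=0.7736
    x: enter (0,5) at t=1.9283 ← occupied
  → r_2 = 1.9283
beam 3: φ=90°, α=300°
  dir = (cos 300°, sin 300°) = (0.5000, -0.8660); from cell (2,6)
  next x-line at t=0.6600, next y-line at t=0.3118; Δt_x=2.0000, Δt_y=1.1547
    y: enter (2,5) at t=0.3118
    x: enter (3,5) at t=0.6600
    y: enter (3,4) at t=1.4665
    y: enter (3,3) at t=2.6212
    x: enter (4,3) at t=2.6600
    y: enter (4,2) at t=3.7759
    x: enter (5,2) at t=4.6600 ← occupied
  → r_3 = 4.6600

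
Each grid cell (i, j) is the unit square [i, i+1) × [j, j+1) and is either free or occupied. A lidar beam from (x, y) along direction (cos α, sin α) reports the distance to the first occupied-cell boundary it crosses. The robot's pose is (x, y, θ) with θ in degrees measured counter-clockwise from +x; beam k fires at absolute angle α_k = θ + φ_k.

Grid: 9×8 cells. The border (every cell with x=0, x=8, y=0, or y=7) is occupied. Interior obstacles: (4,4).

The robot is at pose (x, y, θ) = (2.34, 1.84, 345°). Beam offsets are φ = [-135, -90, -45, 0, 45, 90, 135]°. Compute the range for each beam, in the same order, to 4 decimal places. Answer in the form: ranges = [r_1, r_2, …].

ranges = [1.5473, 0.8696, 0.9699, 3.2455, 6.5356, 5.3420, 2.6800]

beam 1: φ=-135°, α=210°
  d=(-0.8660,-0.5000)  start (2,1)  tX=0.3926 tY=1.6800  stride 1/|dx|=1.1547 1/|dy|=2.0000
    cross x-line → (1,1), t=0.3926
    cross x-line → (0,1), t=1.5473 (wall)
  → r_1 = 1.5473
beam 2: φ=-90°, α=255°
  d=(-0.2588,-0.9659)  start (2,1)  tX=1.3137 tY=0.8696  stride 1/|dx|=3.8637 1/|dy|=1.0353
    cross y-line → (2,0), t=0.8696 (wall)
  → r_2 = 0.8696
beam 3: φ=-45°, α=300°
  d=(0.5000,-0.8660)  start (2,1)  tX=1.3200 tY=0.9699  stride 1/|dx|=2.0000 1/|dy|=1.1547
    cross y-line → (2,0), t=0.9699 (wall)
  → r_3 = 0.9699
beam 4: φ=0°, α=345°
  d=(0.9659,-0.2588)  start (2,1)  tX=0.6833 tY=3.2455  stride 1/|dx|=1.0353 1/|dy|=3.8637
    cross x-line → (3,1), t=0.6833
    cross x-line → (4,1), t=1.7186
    cross x-line → (5,1), t=2.7538
    cross y-line → (5,0), t=3.2455 (wall)
  → r_4 = 3.2455
beam 5: φ=45°, α=30°
  d=(0.8660,0.5000)  start (2,1)  tX=0.7621 tY=0.3200  stride 1/|dx|=1.1547 1/|dy|=2.0000
    cross y-line → (2,2), t=0.3200
    cross x-line → (3,2), t=0.7621
    cross x-line → (4,2), t=1.9168
    cross y-line → (4,3), t=2.3200
    cross x-line → (5,3), t=3.0715
    cross x-line → (6,3), t=4.2262
    cross y-line → (6,4), t=4.3200
    cross x-line → (7,4), t=5.3809
    cross y-line → (7,5), t=6.3200
    cross x-line → (8,5), t=6.5356 (wall)
  → r_5 = 6.5356
beam 6: φ=90°, α=75°
  d=(0.2588,0.9659)  start (2,1)  tX=2.5500 tY=0.1656  stride 1/|dx|=3.8637 1/|dy|=1.0353
    cross y-line → (2,2), t=0.1656
    cross y-line → (2,3), t=1.2009
    cross y-line → (2,4), t=2.2362
    cross x-line → (3,4), t=2.5500
    cross y-line → (3,5), t=3.2715
    cross y-line → (3,6), t=4.3067
    cross y-line → (3,7), t=5.3420 (wall)
  → r_6 = 5.3420
beam 7: φ=135°, α=120°
  d=(-0.5000,0.8660)  start (2,1)  tX=0.6800 tY=0.1848  stride 1/|dx|=2.0000 1/|dy|=1.1547
    cross y-line → (2,2), t=0.1848
    cross x-line → (1,2), t=0.6800
    cross y-line → (1,3), t=1.3395
    cross y-line → (1,4), t=2.4942
    cross x-line → (0,4), t=2.6800 (wall)
  → r_7 = 2.6800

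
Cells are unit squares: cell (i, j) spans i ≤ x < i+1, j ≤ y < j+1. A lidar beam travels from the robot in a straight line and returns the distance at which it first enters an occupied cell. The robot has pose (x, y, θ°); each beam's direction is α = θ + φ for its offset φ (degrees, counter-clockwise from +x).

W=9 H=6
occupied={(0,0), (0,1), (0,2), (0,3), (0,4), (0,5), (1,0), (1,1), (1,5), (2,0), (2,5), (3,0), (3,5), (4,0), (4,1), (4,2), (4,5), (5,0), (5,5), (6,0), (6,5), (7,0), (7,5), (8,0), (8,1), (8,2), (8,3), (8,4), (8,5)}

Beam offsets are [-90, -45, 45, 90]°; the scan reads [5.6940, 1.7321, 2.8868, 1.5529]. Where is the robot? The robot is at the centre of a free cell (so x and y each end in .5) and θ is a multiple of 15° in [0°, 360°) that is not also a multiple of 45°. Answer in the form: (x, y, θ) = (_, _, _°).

(x, y, θ) = (6.5, 3.5, 255°)

The pose lattice has 25·16 = 400 candidates. Test each by forward raycasting.
  (7.5, 3.5, 75°): beam 1 = 0.5176 ≠ 5.6940 ✗
  (2.5, 1.5, 150°): beam 1 = 4.0415 ≠ 5.6940 ✗
  (6.5, 2.5, 240°): beam 1 = 5.0000 ≠ 5.6940 ✗
  (2.5, 1.5, 60°): beam 1 = 1.0000 ≠ 5.6940 ✗
  …
  (6.5, 3.5, 255°): r_1=5.6940, r_2=1.7321, r_3=2.8868, r_4=1.5529 — all match ✓
Unique over the lattice → pose = (6.5, 3.5, 255°).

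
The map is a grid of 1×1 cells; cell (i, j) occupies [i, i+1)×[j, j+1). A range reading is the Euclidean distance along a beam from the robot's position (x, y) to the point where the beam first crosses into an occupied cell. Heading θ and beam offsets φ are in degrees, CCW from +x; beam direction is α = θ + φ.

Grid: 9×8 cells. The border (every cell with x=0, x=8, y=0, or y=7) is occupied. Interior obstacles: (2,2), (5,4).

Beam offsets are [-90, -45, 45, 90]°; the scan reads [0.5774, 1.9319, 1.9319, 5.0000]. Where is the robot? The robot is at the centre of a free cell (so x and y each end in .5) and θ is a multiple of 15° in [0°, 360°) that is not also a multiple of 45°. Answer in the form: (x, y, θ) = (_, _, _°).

Enumerate (i+0.5, j+0.5, θ) over the 40 free cells and 16 admissible headings. For each, cast all 4 beams and compare to the given ranges.
  (1.5, 6.5, 240°): beam 2 = 0.5176 ≠ 1.9319 ✗
  (6.5, 3.5, 240°): beam 1 = 1.0000 ≠ 0.5774 ✗
  (4.5, 3.5, 285°): beam 1 = 1.9319 ≠ 0.5774 ✗
  …
  (7.5, 3.5, 120°): r_1=0.5774, r_2=1.9319, r_3=1.9319, r_4=5.0000 — all match ✓
Unique over the lattice → pose = (7.5, 3.5, 120°).

(x, y, θ) = (7.5, 3.5, 120°)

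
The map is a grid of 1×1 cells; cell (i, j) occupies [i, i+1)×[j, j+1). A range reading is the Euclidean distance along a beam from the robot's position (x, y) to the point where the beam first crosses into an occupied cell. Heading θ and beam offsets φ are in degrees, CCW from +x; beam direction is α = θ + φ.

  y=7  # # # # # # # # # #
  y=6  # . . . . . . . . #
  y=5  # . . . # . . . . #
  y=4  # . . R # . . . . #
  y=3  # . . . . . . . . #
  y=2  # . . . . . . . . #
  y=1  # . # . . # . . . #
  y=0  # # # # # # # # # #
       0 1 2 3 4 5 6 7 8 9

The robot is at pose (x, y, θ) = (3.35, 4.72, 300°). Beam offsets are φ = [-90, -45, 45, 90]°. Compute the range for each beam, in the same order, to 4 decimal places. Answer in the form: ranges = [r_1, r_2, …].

beam 1: φ=-90°, α=210°
  cosα=-0.8660 sinα=-0.5000 | (3,4) | tMaxX 0.4041 tMaxY 1.4400 | tΔX 1.1547 tΔY 2.0000
    t=0.4041 [x] (2,4)
    t=1.4400 [y] (2,3)
    t=1.5588 [x] (1,3)
    t=2.7135 [x] (0,3) — stop
  → r_1 = 2.7135
beam 2: φ=-45°, α=255°
  cosα=-0.2588 sinα=-0.9659 | (3,4) | tMaxX 1.3523 tMaxY 0.7454 | tΔX 3.8637 tΔY 1.0353
    t=0.7454 [y] (3,3)
    t=1.3523 [x] (2,3)
    t=1.7807 [y] (2,2)
    t=2.8160 [y] (2,1) — stop
  → r_2 = 2.8160
beam 3: φ=45°, α=345°
  cosα=0.9659 sinα=-0.2588 | (3,4) | tMaxX 0.6729 tMaxY 2.7819 | tΔX 1.0353 tΔY 3.8637
    t=0.6729 [x] (4,4) — stop
  → r_3 = 0.6729
beam 4: φ=90°, α=30°
  cosα=0.8660 sinα=0.5000 | (3,4) | tMaxX 0.7506 tMaxY 0.5600 | tΔX 1.1547 tΔY 2.0000
    t=0.5600 [y] (3,5)
    t=0.7506 [x] (4,5) — stop
  → r_4 = 0.7506

ranges = [2.7135, 2.8160, 0.6729, 0.7506]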